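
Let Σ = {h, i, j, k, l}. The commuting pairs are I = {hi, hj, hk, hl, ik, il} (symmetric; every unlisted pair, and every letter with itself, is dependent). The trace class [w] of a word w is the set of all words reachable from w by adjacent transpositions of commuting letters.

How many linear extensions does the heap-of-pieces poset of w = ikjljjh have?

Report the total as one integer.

14

piece 0:i — minimal
piece 1:k — minimal
piece 2:j rests on {0:i, 1:k}
piece 3:l rests on {2:j}
piece 4:j rests on {3:l}
piece 5:j rests on {4:j}
piece 6:h — minimal
minimal pieces: {0:i, 1:k, 6:h}
ways to finish when only these pieces remain (= sum over removing one remaining piece with nothing left below it):
  1 left: {5}→1  {6}→1
  2 left: {4,5}→1  {5,6}→2
  3 left: {3,4,5}→1  {4,5,6}→3
  4 left: {2,3,4,5}→1  {3,4,5,6}→4
  5 left: {0,2,3,4,5}→1  {1,2,3,4,5}→1  {2,3,4,5,6}→5
  placing 0:i first → 6 extensions
  placing 1:k first → 6 extensions
  placing 6:h first → 2 extensions
total linear extensions = 14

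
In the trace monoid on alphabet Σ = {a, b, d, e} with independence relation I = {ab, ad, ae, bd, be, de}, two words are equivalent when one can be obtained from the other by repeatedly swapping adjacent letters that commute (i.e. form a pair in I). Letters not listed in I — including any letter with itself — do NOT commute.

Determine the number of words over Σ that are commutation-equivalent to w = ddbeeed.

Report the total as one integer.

140

0(d) covers ∅
1(d) covers 0:d
2(b) covers ∅
3(e) covers ∅
4(e) covers 3:e
5(e) covers 4:e
6(d) covers 1:d
floor of heap: 0:d, 2:b, 3:e
completions by unplaced set U, small U first (add the entries for U minus each lowest piece of U):
  |U|=1: {2}:1  {5}:1  {6}:1
  |U|=2: {1,6}:1  {2,5}:2  {2,6}:2  {4,5}:1  {5,6}:2
  |U|=3: {0,1,6}:1  {1,2,6}:3  {1,5,6}:3  {2,4,5}:3  {2,5,6}:6  {3,4,5}:1  {4,5,6}:3
  |U|=4: {0,1,2,6}:4  {0,1,5,6}:4  {1,2,5,6}:12  {1,4,5,6}:6  {2,3,4,5}:4  {2,4,5,6}:12  {3,4,5,6}:4
  |U|=5: {0,1,2,5,6}:20  {0,1,4,5,6}:10  {1,2,4,5,6}:30  {1,3,4,5,6}:10  {2,3,4,5,6}:20
  start at 0(d): 60
  start at 2(b): 20
  start at 3(e): 60
sum over floor = 140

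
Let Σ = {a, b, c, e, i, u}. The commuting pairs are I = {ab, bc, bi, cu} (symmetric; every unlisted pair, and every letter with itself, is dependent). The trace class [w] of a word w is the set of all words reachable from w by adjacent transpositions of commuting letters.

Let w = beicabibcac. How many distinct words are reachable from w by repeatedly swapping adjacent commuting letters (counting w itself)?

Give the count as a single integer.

36

drop 0:b onto floor
drop 1:e onto {0:b}
drop 2:i onto {1:e}
drop 3:c onto {2:i}
drop 4:a onto {3:c}
drop 5:b onto {1:e}
drop 6:i onto {4:a}
drop 7:b onto {5:b}
drop 8:c onto {6:i}
drop 9:a onto {8:c}
drop 10:c onto {9:a}
ground layer = {0:b}
drop-orders for the pieces not yet dropped (sum over which currently-grounded one goes next):
  1 to go: {7} 1  {10} 1
  2 to go: {5,7} 1  {7,10} 2  {9,10} 1
  3 to go: {5,7,10} 3  {7,9,10} 3  {8,9,10} 1
  4 to go: {5,7,9,10} 6  {6,8,9,10} 1  {7,8,9,10} 4
  5 to go: {4,6,8,9,10} 1  {5,7,8,9,10} 10  {6,7,8,9,10} 5
  6 to go: {3,4,6,8,9,10} 1  {4,6,7,8,9,10} 6  {5,6,7,8,9,10} 15
  7 to go: {2,3,4,6,8,9,10} 1  {3,4,6,7,8,9,10} 7  {4,5,6,7,8,9,10} 21
  8 to go: {2,3,4,6,7,8,9,10} 8  {3,4,5,6,7,8,9,10} 28
  9 to go: {2,3,4,5,6,7,8,9,10} 36
  if 0:b drops first: 36 orders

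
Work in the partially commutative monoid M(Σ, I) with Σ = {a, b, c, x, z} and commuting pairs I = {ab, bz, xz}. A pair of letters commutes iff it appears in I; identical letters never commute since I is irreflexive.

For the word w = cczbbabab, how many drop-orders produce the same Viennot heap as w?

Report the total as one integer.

35

0(c) covers ∅
1(c) covers 0:c
2(z) covers 1:c
3(b) covers 1:c
4(b) covers 3:b
5(a) covers 2:z
6(b) covers 4:b
7(a) covers 5:a
8(b) covers 6:b
floor of heap: 0:c
completions by unplaced set U, small U first (add the entries for U minus each lowest piece of U):
  |U|=1: {7}:1  {8}:1
  |U|=2: {5,7}:1  {6,8}:1  {7,8}:2
  |U|=3: {2,5,7}:1  {4,6,8}:1  {5,7,8}:3  {6,7,8}:3
  |U|=4: {2,5,7,8}:4  {3,4,6,8}:1  {4,6,7,8}:4  {5,6,7,8}:6
  |U|=5: {2,5,6,7,8}:10  {3,4,6,7,8}:5  {4,5,6,7,8}:10
  |U|=6: {2,4,5,6,7,8}:20  {3,4,5,6,7,8}:15
  |U|=7: {2,3,4,5,6,7,8}:35
  start at 0(c): 35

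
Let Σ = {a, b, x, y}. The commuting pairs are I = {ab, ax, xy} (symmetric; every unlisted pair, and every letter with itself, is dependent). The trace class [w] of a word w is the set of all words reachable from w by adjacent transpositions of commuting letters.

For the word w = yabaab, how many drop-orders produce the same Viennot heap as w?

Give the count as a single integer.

10

0(y) covers ∅
1(a) covers 0:y
2(b) covers 0:y
3(a) covers 1:a
4(a) covers 3:a
5(b) covers 2:b
floor of heap: 0:y
completions by unplaced set U, small U first (add the entries for U minus each lowest piece of U):
  |U|=1: {4}:1  {5}:1
  |U|=2: {2,5}:1  {3,4}:1  {4,5}:2
  |U|=3: {1,3,4}:1  {2,4,5}:3  {3,4,5}:3
  |U|=4: {1,3,4,5}:4  {2,3,4,5}:6
  start at 0(y): 10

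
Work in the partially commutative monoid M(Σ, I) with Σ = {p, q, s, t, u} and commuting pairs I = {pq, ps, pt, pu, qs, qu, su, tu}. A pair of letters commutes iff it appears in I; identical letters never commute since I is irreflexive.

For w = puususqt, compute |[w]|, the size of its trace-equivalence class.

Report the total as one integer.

0(p) covers ∅
1(u) covers ∅
2(u) covers 1:u
3(s) covers ∅
4(u) covers 2:u
5(s) covers 3:s
6(q) covers ∅
7(t) covers 5:s, 6:q
floor of heap: 0:p, 1:u, 3:s, 6:q
completions by unplaced set U, small U first (add the entries for U minus each lowest piece of U):
  |U|=1: {0}:1  {4}:1  {7}:1
  |U|=2: {0,4}:2  {0,7}:2  {2,4}:1  {4,7}:2  {5,7}:1  {6,7}:1
  |U|=3: {0,2,4}:3  {0,4,7}:6  {0,5,7}:3  {0,6,7}:3  {1,2,4}:1  {2,4,7}:3  {3,5,7}:1  {4,5,7}:3  {4,6,7}:3  {5,6,7}:2
  |U|=4: {0,1,2,4}:4  {0,2,4,7}:12  {0,3,5,7}:4  {0,4,5,7}:12  {0,4,6,7}:12  {0,5,6,7}:8  {1,2,4,7}:4  {2,4,5,7}:6  {2,4,6,7}:6  {3,4,5,7}:4  {3,5,6,7}:3  {4,5,6,7}:8
  |U|=5: {0,1,2,4,7}:20  {0,2,4,5,7}:30  {0,2,4,6,7}:30  {0,3,4,5,7}:20  {0,3,5,6,7}:15  {0,4,5,6,7}:40  {1,2,4,5,7}:10  {1,2,4,6,7}:10  {2,3,4,5,7}:10  {2,4,5,6,7}:20  {3,4,5,6,7}:15
  |U|=6: {0,1,2,4,5,7}:60  {0,1,2,4,6,7}:60  {0,2,3,4,5,7}:60  {0,2,4,5,6,7}:120  {0,3,4,5,6,7}:90  {1,2,3,4,5,7}:20  {1,2,4,5,6,7}:40  {2,3,4,5,6,7}:45
  start at 0(p): 105
  start at 1(u): 315
  start at 3(s): 280
  start at 6(q): 140
sum over floor = 840

840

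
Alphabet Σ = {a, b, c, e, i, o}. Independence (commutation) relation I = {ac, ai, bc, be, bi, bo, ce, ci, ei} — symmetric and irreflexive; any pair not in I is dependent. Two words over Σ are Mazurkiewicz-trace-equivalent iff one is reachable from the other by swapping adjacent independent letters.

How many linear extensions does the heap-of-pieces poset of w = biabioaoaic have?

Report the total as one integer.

96

drop 0:b onto floor
drop 1:i onto floor
drop 2:a onto {0:b}
drop 3:b onto {2:a}
drop 4:i onto {1:i}
drop 5:o onto {2:a, 4:i}
drop 6:a onto {3:b, 5:o}
drop 7:o onto {6:a}
drop 8:a onto {7:o}
drop 9:i onto {7:o}
drop 10:c onto {7:o}
ground layer = {0:b, 1:i}
drop-orders for the pieces not yet dropped (sum over which currently-grounded one goes next):
  1 to go: {8} 1  {9} 1  {10} 1
  2 to go: {8,9} 2  {8,10} 2  {9,10} 2
  3 to go: {8,9,10} 6
  4 to go: {7,8,9,10} 6
  5 to go: {6,7,8,9,10} 6
  6 to go: {3,6,7,8,9,10} 6  {5,6,7,8,9,10} 6
  7 to go: {3,5,6,7,8,9,10} 12  {4,5,6,7,8,9,10} 6
  8 to go: {1,4,5,6,7,8,9,10} 6  {2,3,5,6,7,8,9,10} 12  {3,4,5,6,7,8,9,10} 18
  9 to go: {0,2,3,5,6,7,8,9,10} 12  {1,3,4,5,6,7,8,9,10} 24  {2,3,4,5,6,7,8,9,10} 30
  if 0:b drops first: 54 orders
  if 1:i drops first: 42 orders
heap linearizations: 96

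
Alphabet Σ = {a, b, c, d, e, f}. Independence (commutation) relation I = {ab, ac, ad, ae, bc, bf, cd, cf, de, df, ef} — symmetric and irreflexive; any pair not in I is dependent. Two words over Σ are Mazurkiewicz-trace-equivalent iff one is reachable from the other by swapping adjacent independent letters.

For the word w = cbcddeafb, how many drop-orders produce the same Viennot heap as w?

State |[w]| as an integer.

684

drop 0:c onto floor
drop 1:b onto floor
drop 2:c onto {0:c}
drop 3:d onto {1:b}
drop 4:d onto {3:d}
drop 5:e onto {1:b, 2:c}
drop 6:a onto floor
drop 7:f onto {6:a}
drop 8:b onto {4:d, 5:e}
ground layer = {0:c, 1:b, 6:a}
drop-orders for the pieces not yet dropped (sum over which currently-grounded one goes next):
  1 to go: {7} 1  {8} 1
  2 to go: {4,8} 1  {5,8} 1  {6,7} 1  {7,8} 2
  3 to go: {2,5,8} 1  {3,4,8} 1  {4,5,8} 2  {4,7,8} 3  {5,7,8} 3  {6,7,8} 3
  4 to go: {0,2,5,8} 1  {2,4,5,8} 3  {2,5,7,8} 4  {3,4,5,8} 3  {3,4,7,8} 4  {4,5,7,8} 8  {4,6,7,8} 6  {5,6,7,8} 6
  5 to go: {0,2,4,5,8} 4  {0,2,5,7,8} 5  {1,3,4,5,8} 3  {2,3,4,5,8} 6  {2,4,5,7,8} 15  {2,5,6,7,8} 10  {3,4,5,7,8} 15  {3,4,6,7,8} 10  {4,5,6,7,8} 20
  6 to go: {0,2,3,4,5,8} 10  {0,2,4,5,7,8} 24  {0,2,5,6,7,8} 15  {1,2,3,4,5,8} 9  {1,3,4,5,7,8} 18  {2,3,4,5,7,8} 36  {2,4,5,6,7,8} 45  {3,4,5,6,7,8} 45
  7 to go: {0,1,2,3,4,5,8} 19  {0,2,3,4,5,7,8} 70  {0,2,4,5,6,7,8} 84  {1,2,3,4,5,7,8} 63  {1,3,4,5,6,7,8} 63  {2,3,4,5,6,7,8} 126
  if 0:c drops first: 252 orders
  if 1:b drops first: 280 orders
  if 6:a drops first: 152 orders
heap linearizations: 684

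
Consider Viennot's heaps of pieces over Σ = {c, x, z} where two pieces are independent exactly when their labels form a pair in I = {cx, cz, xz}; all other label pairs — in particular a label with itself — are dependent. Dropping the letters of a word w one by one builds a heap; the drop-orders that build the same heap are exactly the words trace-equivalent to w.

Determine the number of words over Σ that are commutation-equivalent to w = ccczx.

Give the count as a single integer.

20

#0=c has no predecessor
#1=c depends on [0:c]
#2=c depends on [1:c]
#3=z has no predecessor
#4=x has no predecessor
sources: [0:c, 3:z, 4:x]
N(rest) = Σ N(rest − s) over sources s of rest; N(one piece) = 1:
  size 1 → [2]=1  [3]=1  [4]=1
  size 2 → [1,2]=1  [2,3]=2  [2,4]=2  [3,4]=2
  size 3 → [0,1,2]=1  [1,2,3]=3  [1,2,4]=3  [2,3,4]=6
  first=0(c) contributes 12
  first=3(z) contributes 4
  first=4(x) contributes 4
|[w]| = 20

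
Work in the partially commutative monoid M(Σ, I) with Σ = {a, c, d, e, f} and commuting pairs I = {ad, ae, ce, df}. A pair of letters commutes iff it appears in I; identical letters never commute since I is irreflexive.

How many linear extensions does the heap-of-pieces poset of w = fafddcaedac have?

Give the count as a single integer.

drop 0:f onto floor
drop 1:a onto {0:f}
drop 2:f onto {1:a}
drop 3:d onto floor
drop 4:d onto {3:d}
drop 5:c onto {2:f, 4:d}
drop 6:a onto {5:c}
drop 7:e onto {2:f, 4:d}
drop 8:d onto {5:c, 7:e}
drop 9:a onto {6:a}
drop 10:c onto {8:d, 9:a}
ground layer = {0:f, 3:d}
drop-orders for the pieces not yet dropped (sum over which currently-grounded one goes next):
  1 to go: {10} 1
  2 to go: {8,10} 1  {9,10} 1
  3 to go: {6,9,10} 1  {7,8,10} 1  {8,9,10} 2
  4 to go: {6,8,9,10} 3  {7,8,9,10} 3
  5 to go: {5,6,8,9,10} 3  {6,7,8,9,10} 6
  6 to go: {5,6,7,8,9,10} 9
  7 to go: {2,5,6,7,8,9,10} 9  {4,5,6,7,8,9,10} 9
  8 to go: {1,2,5,6,7,8,9,10} 9  {2,4,5,6,7,8,9,10} 18  {3,4,5,6,7,8,9,10} 9
  9 to go: {0,1,2,5,6,7,8,9,10} 9  {1,2,4,5,6,7,8,9,10} 27  {2,3,4,5,6,7,8,9,10} 27
  if 0:f drops first: 54 orders
  if 3:d drops first: 36 orders
heap linearizations: 90

90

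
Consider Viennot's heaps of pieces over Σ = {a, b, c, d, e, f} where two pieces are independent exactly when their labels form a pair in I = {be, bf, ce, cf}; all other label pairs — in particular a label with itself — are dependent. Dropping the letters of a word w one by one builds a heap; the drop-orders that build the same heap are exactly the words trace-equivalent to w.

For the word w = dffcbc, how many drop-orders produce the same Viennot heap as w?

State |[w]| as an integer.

10

piece 0:d — minimal
piece 1:f rests on {0:d}
piece 2:f rests on {1:f}
piece 3:c rests on {0:d}
piece 4:b rests on {3:c}
piece 5:c rests on {4:b}
minimal pieces: {0:d}
ways to finish when only these pieces remain (= sum over removing one remaining piece with nothing left below it):
  1 left: {2}→1  {5}→1
  2 left: {1,2}→1  {2,5}→2  {4,5}→1
  3 left: {1,2,5}→3  {2,4,5}→3  {3,4,5}→1
  4 left: {1,2,4,5}→6  {2,3,4,5}→4
  placing 0:d first → 10 extensions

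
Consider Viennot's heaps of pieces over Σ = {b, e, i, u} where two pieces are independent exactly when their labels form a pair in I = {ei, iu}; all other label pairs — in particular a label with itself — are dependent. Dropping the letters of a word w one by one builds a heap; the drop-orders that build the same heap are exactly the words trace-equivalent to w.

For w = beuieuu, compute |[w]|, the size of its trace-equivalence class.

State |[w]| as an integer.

piece 0:b — minimal
piece 1:e rests on {0:b}
piece 2:u rests on {1:e}
piece 3:i rests on {0:b}
piece 4:e rests on {2:u}
piece 5:u rests on {4:e}
piece 6:u rests on {5:u}
minimal pieces: {0:b}
ways to finish when only these pieces remain (= sum over removing one remaining piece with nothing left below it):
  1 left: {3}→1  {6}→1
  2 left: {3,6}→2  {5,6}→1
  3 left: {3,5,6}→3  {4,5,6}→1
  4 left: {2,4,5,6}→1  {3,4,5,6}→4
  5 left: {1,2,4,5,6}→1  {2,3,4,5,6}→5
  placing 0:b first → 6 extensions

6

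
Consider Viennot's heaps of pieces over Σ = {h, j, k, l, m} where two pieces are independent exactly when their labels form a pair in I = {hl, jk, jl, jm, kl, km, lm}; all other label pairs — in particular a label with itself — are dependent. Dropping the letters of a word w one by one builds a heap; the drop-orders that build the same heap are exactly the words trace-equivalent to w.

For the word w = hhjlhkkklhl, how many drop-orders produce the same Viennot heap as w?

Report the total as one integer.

0(h) covers ∅
1(h) covers 0:h
2(j) covers 1:h
3(l) covers ∅
4(h) covers 2:j
5(k) covers 4:h
6(k) covers 5:k
7(k) covers 6:k
8(l) covers 3:l
9(h) covers 7:k
10(l) covers 8:l
floor of heap: 0:h, 3:l
completions by unplaced set U, small U first (add the entries for U minus each lowest piece of U):
  |U|=1: {9}:1  {10}:1
  |U|=2: {7,9}:1  {8,10}:1  {9,10}:2
  |U|=3: {3,8,10}:1  {6,7,9}:1  {7,9,10}:3  {8,9,10}:3
  |U|=4: {3,8,9,10}:4  {5,6,7,9}:1  {6,7,9,10}:4  {7,8,9,10}:6
  |U|=5: {3,7,8,9,10}:10  {4,5,6,7,9}:1  {5,6,7,9,10}:5  {6,7,8,9,10}:10
  |U|=6: {2,4,5,6,7,9}:1  {3,6,7,8,9,10}:20  {4,5,6,7,9,10}:6  {5,6,7,8,9,10}:15
  |U|=7: {1,2,4,5,6,7,9}:1  {2,4,5,6,7,9,10}:7  {3,5,6,7,8,9,10}:35  {4,5,6,7,8,9,10}:21
  |U|=8: {0,1,2,4,5,6,7,9}:1  {1,2,4,5,6,7,9,10}:8  {2,4,5,6,7,8,9,10}:28  {3,4,5,6,7,8,9,10}:56
  |U|=9: {0,1,2,4,5,6,7,9,10}:9  {1,2,4,5,6,7,8,9,10}:36  {2,3,4,5,6,7,8,9,10}:84
  start at 0(h): 120
  start at 3(l): 45
sum over floor = 165

165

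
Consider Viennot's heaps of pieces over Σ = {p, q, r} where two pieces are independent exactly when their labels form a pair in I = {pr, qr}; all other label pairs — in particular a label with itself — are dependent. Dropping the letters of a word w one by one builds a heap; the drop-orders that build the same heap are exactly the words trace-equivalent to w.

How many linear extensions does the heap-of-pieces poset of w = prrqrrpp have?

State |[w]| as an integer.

piece 0:p — minimal
piece 1:r — minimal
piece 2:r rests on {1:r}
piece 3:q rests on {0:p}
piece 4:r rests on {2:r}
piece 5:r rests on {4:r}
piece 6:p rests on {3:q}
piece 7:p rests on {6:p}
minimal pieces: {0:p, 1:r}
ways to finish when only these pieces remain (= sum over removing one remaining piece with nothing left below it):
  1 left: {5}→1  {7}→1
  2 left: {4,5}→1  {5,7}→2  {6,7}→1
  3 left: {2,4,5}→1  {3,6,7}→1  {4,5,7}→3  {5,6,7}→3
  4 left: {0,3,6,7}→1  {1,2,4,5}→1  {2,4,5,7}→4  {3,5,6,7}→4  {4,5,6,7}→6
  5 left: {0,3,5,6,7}→5  {1,2,4,5,7}→5  {2,4,5,6,7}→10  {3,4,5,6,7}→10
  6 left: {0,3,4,5,6,7}→15  {1,2,4,5,6,7}→15  {2,3,4,5,6,7}→20
  placing 0:p first → 35 extensions
  placing 1:r first → 35 extensions
total linear extensions = 70

70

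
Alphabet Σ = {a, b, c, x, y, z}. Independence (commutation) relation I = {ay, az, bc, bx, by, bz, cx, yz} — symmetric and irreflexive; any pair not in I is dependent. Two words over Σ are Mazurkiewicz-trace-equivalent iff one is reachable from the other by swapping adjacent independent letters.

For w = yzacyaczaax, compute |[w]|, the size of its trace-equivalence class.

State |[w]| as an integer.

36

drop 0:y onto floor
drop 1:z onto floor
drop 2:a onto floor
drop 3:c onto {0:y, 1:z, 2:a}
drop 4:y onto {3:c}
drop 5:a onto {3:c}
drop 6:c onto {4:y, 5:a}
drop 7:z onto {6:c}
drop 8:a onto {6:c}
drop 9:a onto {8:a}
drop 10:x onto {7:z, 9:a}
ground layer = {0:y, 1:z, 2:a}
drop-orders for the pieces not yet dropped (sum over which currently-grounded one goes next):
  1 to go: {10} 1
  2 to go: {7,10} 1  {9,10} 1
  3 to go: {7,9,10} 2  {8,9,10} 1
  4 to go: {7,8,9,10} 3
  5 to go: {6,7,8,9,10} 3
  6 to go: {4,6,7,8,9,10} 3  {5,6,7,8,9,10} 3
  7 to go: {4,5,6,7,8,9,10} 6
  8 to go: {3,4,5,6,7,8,9,10} 6
  9 to go: {0,3,4,5,6,7,8,9,10} 6  {1,3,4,5,6,7,8,9,10} 6  {2,3,4,5,6,7,8,9,10} 6
  if 0:y drops first: 12 orders
  if 1:z drops first: 12 orders
  if 2:a drops first: 12 orders
heap linearizations: 36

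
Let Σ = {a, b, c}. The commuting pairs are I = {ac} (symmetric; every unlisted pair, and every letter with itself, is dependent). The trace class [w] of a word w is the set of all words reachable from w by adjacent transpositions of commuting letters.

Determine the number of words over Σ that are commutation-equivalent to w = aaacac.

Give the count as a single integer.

15

#0=a has no predecessor
#1=a depends on [0:a]
#2=a depends on [1:a]
#3=c has no predecessor
#4=a depends on [2:a]
#5=c depends on [3:c]
sources: [0:a, 3:c]
N(rest) = Σ N(rest − s) over sources s of rest; N(one piece) = 1:
  size 1 → [4]=1  [5]=1
  size 2 → [2,4]=1  [3,5]=1  [4,5]=2
  size 3 → [1,2,4]=1  [2,4,5]=3  [3,4,5]=3
  size 4 → [0,1,2,4]=1  [1,2,4,5]=4  [2,3,4,5]=6
  first=0(a) contributes 10
  first=3(c) contributes 5
|[w]| = 15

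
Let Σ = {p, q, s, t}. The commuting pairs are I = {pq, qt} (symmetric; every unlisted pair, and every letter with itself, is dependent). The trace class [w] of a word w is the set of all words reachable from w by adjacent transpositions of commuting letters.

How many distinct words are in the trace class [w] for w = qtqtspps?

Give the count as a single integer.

6

piece 0:q — minimal
piece 1:t — minimal
piece 2:q rests on {0:q}
piece 3:t rests on {1:t}
piece 4:s rests on {2:q, 3:t}
piece 5:p rests on {4:s}
piece 6:p rests on {5:p}
piece 7:s rests on {6:p}
minimal pieces: {0:q, 1:t}
ways to finish when only these pieces remain (= sum over removing one remaining piece with nothing left below it):
  1 left: {7}→1
  2 left: {6,7}→1
  3 left: {5,6,7}→1
  4 left: {4,5,6,7}→1
  5 left: {2,4,5,6,7}→1  {3,4,5,6,7}→1
  6 left: {0,2,4,5,6,7}→1  {1,3,4,5,6,7}→1  {2,3,4,5,6,7}→2
  placing 0:q first → 3 extensions
  placing 1:t first → 3 extensions
total linear extensions = 6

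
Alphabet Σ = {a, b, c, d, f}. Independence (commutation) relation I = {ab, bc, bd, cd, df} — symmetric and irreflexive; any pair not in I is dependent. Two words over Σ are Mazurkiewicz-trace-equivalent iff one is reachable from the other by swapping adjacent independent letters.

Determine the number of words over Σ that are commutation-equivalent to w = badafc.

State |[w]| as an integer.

4

piece 0:b — minimal
piece 1:a — minimal
piece 2:d rests on {1:a}
piece 3:a rests on {2:d}
piece 4:f rests on {0:b, 3:a}
piece 5:c rests on {4:f}
minimal pieces: {0:b, 1:a}
ways to finish when only these pieces remain (= sum over removing one remaining piece with nothing left below it):
  1 left: {5}→1
  2 left: {4,5}→1
  3 left: {0,4,5}→1  {3,4,5}→1
  4 left: {0,3,4,5}→2  {2,3,4,5}→1
  placing 0:b first → 1 extensions
  placing 1:a first → 3 extensions
total linear extensions = 4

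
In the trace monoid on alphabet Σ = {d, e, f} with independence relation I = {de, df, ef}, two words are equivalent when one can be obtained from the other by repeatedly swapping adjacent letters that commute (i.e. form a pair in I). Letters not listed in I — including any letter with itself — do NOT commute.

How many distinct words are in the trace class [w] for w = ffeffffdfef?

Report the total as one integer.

495

drop 0:f onto floor
drop 1:f onto {0:f}
drop 2:e onto floor
drop 3:f onto {1:f}
drop 4:f onto {3:f}
drop 5:f onto {4:f}
drop 6:f onto {5:f}
drop 7:d onto floor
drop 8:f onto {6:f}
drop 9:e onto {2:e}
drop 10:f onto {8:f}
ground layer = {0:f, 2:e, 7:d}
drop-orders for the pieces not yet dropped (sum over which currently-grounded one goes next):
  1 to go: {7} 1  {9} 1  {10} 1
  2 to go: {2,9} 1  {7,9} 2  {7,10} 2  {8,10} 1  {9,10} 2
  3 to go: {2,7,9} 3  {2,9,10} 3  {6,8,10} 1  {7,8,10} 3  {7,9,10} 6  {8,9,10} 3
  4 to go: {2,7,9,10} 12  {2,8,9,10} 6  {5,6,8,10} 1  {6,7,8,10} 4  {6,8,9,10} 4  {7,8,9,10} 12
  5 to go: {2,6,8,9,10} 10  {2,7,8,9,10} 30  {4,5,6,8,10} 1  {5,6,7,8,10} 5  {5,6,8,9,10} 5  {6,7,8,9,10} 20
  6 to go: {2,5,6,8,9,10} 15  {2,6,7,8,9,10} 60  {3,4,5,6,8,10} 1  {4,5,6,7,8,10} 6  {4,5,6,8,9,10} 6  {5,6,7,8,9,10} 30
  7 to go: {1,3,4,5,6,8,10} 1  {2,4,5,6,8,9,10} 21  {2,5,6,7,8,9,10} 105  {3,4,5,6,7,8,10} 7  {3,4,5,6,8,9,10} 7  {4,5,6,7,8,9,10} 42
  8 to go: {0,1,3,4,5,6,8,10} 1  {1,3,4,5,6,7,8,10} 8  {1,3,4,5,6,8,9,10} 8  {2,3,4,5,6,8,9,10} 28  {2,4,5,6,7,8,9,10} 168  {3,4,5,6,7,8,9,10} 56
  9 to go: {0,1,3,4,5,6,7,8,10} 9  {0,1,3,4,5,6,8,9,10} 9  {1,2,3,4,5,6,8,9,10} 36  {1,3,4,5,6,7,8,9,10} 72  {2,3,4,5,6,7,8,9,10} 252
  if 0:f drops first: 360 orders
  if 2:e drops first: 90 orders
  if 7:d drops first: 45 orders
heap linearizations: 495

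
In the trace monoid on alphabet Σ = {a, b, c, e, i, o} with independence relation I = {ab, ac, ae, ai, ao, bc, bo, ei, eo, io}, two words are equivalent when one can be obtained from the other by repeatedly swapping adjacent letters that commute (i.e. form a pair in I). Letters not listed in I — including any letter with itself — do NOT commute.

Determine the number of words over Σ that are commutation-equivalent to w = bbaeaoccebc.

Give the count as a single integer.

piece 0:b — minimal
piece 1:b rests on {0:b}
piece 2:a — minimal
piece 3:e rests on {1:b}
piece 4:a rests on {2:a}
piece 5:o — minimal
piece 6:c rests on {3:e, 5:o}
piece 7:c rests on {6:c}
piece 8:e rests on {7:c}
piece 9:b rests on {8:e}
piece 10:c rests on {8:e}
minimal pieces: {0:b, 2:a, 5:o}
ways to finish when only these pieces remain (= sum over removing one remaining piece with nothing left below it):
  1 left: {4}→1  {9}→1  {10}→1
  2 left: {2,4}→1  {4,9}→2  {4,10}→2  {9,10}→2
  3 left: {2,4,9}→3  {2,4,10}→3  {4,9,10}→6  {8,9,10}→2
  4 left: {2,4,9,10}→12  {4,8,9,10}→8  {7,8,9,10}→2
  5 left: {2,4,8,9,10}→20  {4,7,8,9,10}→10  {6,7,8,9,10}→2
  6 left: {2,4,7,8,9,10}→30  {3,6,7,8,9,10}→2  {4,6,7,8,9,10}→12  {5,6,7,8,9,10}→2
  7 left: {1,3,6,7,8,9,10}→2  {2,4,6,7,8,9,10}→42  {3,4,6,7,8,9,10}→14  {3,5,6,7,8,9,10}→4  {4,5,6,7,8,9,10}→14
  8 left: {0,1,3,6,7,8,9,10}→2  {1,3,4,6,7,8,9,10}→16  {1,3,5,6,7,8,9,10}→6  {2,3,4,6,7,8,9,10}→56  {2,4,5,6,7,8,9,10}→56  {3,4,5,6,7,8,9,10}→32
  9 left: {0,1,3,4,6,7,8,9,10}→18  {0,1,3,5,6,7,8,9,10}→8  {1,2,3,4,6,7,8,9,10}→72  {1,3,4,5,6,7,8,9,10}→54  {2,3,4,5,6,7,8,9,10}→144
  placing 0:b first → 270 extensions
  placing 2:a first → 80 extensions
  placing 5:o first → 90 extensions
total linear extensions = 440

440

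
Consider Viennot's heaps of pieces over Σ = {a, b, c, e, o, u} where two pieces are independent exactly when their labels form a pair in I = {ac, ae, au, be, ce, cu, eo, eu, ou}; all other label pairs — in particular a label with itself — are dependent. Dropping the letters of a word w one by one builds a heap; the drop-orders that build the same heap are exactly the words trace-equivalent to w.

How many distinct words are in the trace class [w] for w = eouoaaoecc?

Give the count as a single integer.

0(e) covers ∅
1(o) covers ∅
2(u) covers ∅
3(o) covers 1:o
4(a) covers 3:o
5(a) covers 4:a
6(o) covers 5:a
7(e) covers 0:e
8(c) covers 6:o
9(c) covers 8:c
floor of heap: 0:e, 1:o, 2:u
completions by unplaced set U, small U first (add the entries for U minus each lowest piece of U):
  |U|=1: {2}:1  {7}:1  {9}:1
  |U|=2: {0,7}:1  {2,7}:2  {2,9}:2  {7,9}:2  {8,9}:1
  |U|=3: {0,2,7}:3  {0,7,9}:3  {2,7,9}:6  {2,8,9}:3  {6,8,9}:1  {7,8,9}:3
  |U|=4: {0,2,7,9}:12  {0,7,8,9}:6  {2,6,8,9}:4  {2,7,8,9}:12  {5,6,8,9}:1  {6,7,8,9}:4
  |U|=5: {0,2,7,8,9}:30  {0,6,7,8,9}:10  {2,5,6,8,9}:5  {2,6,7,8,9}:20  {4,5,6,8,9}:1  {5,6,7,8,9}:5
  |U|=6: {0,2,6,7,8,9}:60  {0,5,6,7,8,9}:15  {2,4,5,6,8,9}:6  {2,5,6,7,8,9}:30  {3,4,5,6,8,9}:1  {4,5,6,7,8,9}:6
  |U|=7: {0,2,5,6,7,8,9}:105  {0,4,5,6,7,8,9}:21  {1,3,4,5,6,8,9}:1  {2,3,4,5,6,8,9}:7  {2,4,5,6,7,8,9}:42  {3,4,5,6,7,8,9}:7
  |U|=8: {0,2,4,5,6,7,8,9}:168  {0,3,4,5,6,7,8,9}:28  {1,2,3,4,5,6,8,9}:8  {1,3,4,5,6,7,8,9}:8  {2,3,4,5,6,7,8,9}:56
  start at 0(e): 72
  start at 1(o): 252
  start at 2(u): 36
sum over floor = 360

360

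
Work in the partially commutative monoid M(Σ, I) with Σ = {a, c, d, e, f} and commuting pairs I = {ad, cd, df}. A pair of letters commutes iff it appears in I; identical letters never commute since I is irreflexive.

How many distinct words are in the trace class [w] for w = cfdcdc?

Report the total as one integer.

piece 0:c — minimal
piece 1:f rests on {0:c}
piece 2:d — minimal
piece 3:c rests on {1:f}
piece 4:d rests on {2:d}
piece 5:c rests on {3:c}
minimal pieces: {0:c, 2:d}
ways to finish when only these pieces remain (= sum over removing one remaining piece with nothing left below it):
  1 left: {4}→1  {5}→1
  2 left: {2,4}→1  {3,5}→1  {4,5}→2
  3 left: {1,3,5}→1  {2,4,5}→3  {3,4,5}→3
  4 left: {0,1,3,5}→1  {1,3,4,5}→4  {2,3,4,5}→6
  placing 0:c first → 10 extensions
  placing 2:d first → 5 extensions
total linear extensions = 15

15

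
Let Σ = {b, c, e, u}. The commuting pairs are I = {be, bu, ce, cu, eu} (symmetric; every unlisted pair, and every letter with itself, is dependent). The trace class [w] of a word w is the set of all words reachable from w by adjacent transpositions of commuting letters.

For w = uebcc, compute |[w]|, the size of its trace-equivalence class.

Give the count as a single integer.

20

piece 0:u — minimal
piece 1:e — minimal
piece 2:b — minimal
piece 3:c rests on {2:b}
piece 4:c rests on {3:c}
minimal pieces: {0:u, 1:e, 2:b}
ways to finish when only these pieces remain (= sum over removing one remaining piece with nothing left below it):
  1 left: {0}→1  {1}→1  {4}→1
  2 left: {0,1}→2  {0,4}→2  {1,4}→2  {3,4}→1
  3 left: {0,1,4}→6  {0,3,4}→3  {1,3,4}→3  {2,3,4}→1
  placing 0:u first → 4 extensions
  placing 1:e first → 4 extensions
  placing 2:b first → 12 extensions
total linear extensions = 20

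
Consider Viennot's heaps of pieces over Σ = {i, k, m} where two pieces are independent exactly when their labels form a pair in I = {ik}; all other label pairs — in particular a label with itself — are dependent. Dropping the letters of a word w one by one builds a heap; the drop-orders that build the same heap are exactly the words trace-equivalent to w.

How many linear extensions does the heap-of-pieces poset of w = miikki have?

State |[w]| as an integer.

0(m) covers ∅
1(i) covers 0:m
2(i) covers 1:i
3(k) covers 0:m
4(k) covers 3:k
5(i) covers 2:i
floor of heap: 0:m
completions by unplaced set U, small U first (add the entries for U minus each lowest piece of U):
  |U|=1: {4}:1  {5}:1
  |U|=2: {2,5}:1  {3,4}:1  {4,5}:2
  |U|=3: {1,2,5}:1  {2,4,5}:3  {3,4,5}:3
  |U|=4: {1,2,4,5}:4  {2,3,4,5}:6
  start at 0(m): 10

10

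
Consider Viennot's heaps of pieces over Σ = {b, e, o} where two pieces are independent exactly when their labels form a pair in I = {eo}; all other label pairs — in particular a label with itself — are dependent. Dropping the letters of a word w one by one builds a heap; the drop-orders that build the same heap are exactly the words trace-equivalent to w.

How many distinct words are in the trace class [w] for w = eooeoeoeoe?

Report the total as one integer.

252

piece 0:e — minimal
piece 1:o — minimal
piece 2:o rests on {1:o}
piece 3:e rests on {0:e}
piece 4:o rests on {2:o}
piece 5:e rests on {3:e}
piece 6:o rests on {4:o}
piece 7:e rests on {5:e}
piece 8:o rests on {6:o}
piece 9:e rests on {7:e}
minimal pieces: {0:e, 1:o}
ways to finish when only these pieces remain (= sum over removing one remaining piece with nothing left below it):
  1 left: {8}→1  {9}→1
  2 left: {6,8}→1  {7,9}→1  {8,9}→2
  3 left: {4,6,8}→1  {5,7,9}→1  {6,8,9}→3  {7,8,9}→3
  4 left: {2,4,6,8}→1  {3,5,7,9}→1  {4,6,8,9}→4  {5,7,8,9}→4  {6,7,8,9}→6
  5 left: {0,3,5,7,9}→1  {1,2,4,6,8}→1  {2,4,6,8,9}→5  {3,5,7,8,9}→5  {4,6,7,8,9}→10  {5,6,7,8,9}→10
  6 left: {0,3,5,7,8,9}→6  {1,2,4,6,8,9}→6  {2,4,6,7,8,9}→15  {3,5,6,7,8,9}→15  {4,5,6,7,8,9}→20
  7 left: {0,3,5,6,7,8,9}→21  {1,2,4,6,7,8,9}→21  {2,4,5,6,7,8,9}→35  {3,4,5,6,7,8,9}→35
  8 left: {0,3,4,5,6,7,8,9}→56  {1,2,4,5,6,7,8,9}→56  {2,3,4,5,6,7,8,9}→70
  placing 0:e first → 126 extensions
  placing 1:o first → 126 extensions
total linear extensions = 252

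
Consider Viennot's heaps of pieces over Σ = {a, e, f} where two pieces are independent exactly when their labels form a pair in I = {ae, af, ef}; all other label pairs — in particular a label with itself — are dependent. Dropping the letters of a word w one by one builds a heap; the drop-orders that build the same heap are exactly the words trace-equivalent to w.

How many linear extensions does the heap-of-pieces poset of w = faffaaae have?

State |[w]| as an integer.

piece 0:f — minimal
piece 1:a — minimal
piece 2:f rests on {0:f}
piece 3:f rests on {2:f}
piece 4:a rests on {1:a}
piece 5:a rests on {4:a}
piece 6:a rests on {5:a}
piece 7:e — minimal
minimal pieces: {0:f, 1:a, 7:e}
ways to finish when only these pieces remain (= sum over removing one remaining piece with nothing left below it):
  1 left: {3}→1  {6}→1  {7}→1
  2 left: {2,3}→1  {3,6}→2  {3,7}→2  {5,6}→1  {6,7}→2
  3 left: {0,2,3}→1  {2,3,6}→3  {2,3,7}→3  {3,5,6}→3  {3,6,7}→6  {4,5,6}→1  {5,6,7}→3
  4 left: {0,2,3,6}→4  {0,2,3,7}→4  {1,4,5,6}→1  {2,3,5,6}→6  {2,3,6,7}→12  {3,4,5,6}→4  {3,5,6,7}→12  {4,5,6,7}→4
  5 left: {0,2,3,5,6}→10  {0,2,3,6,7}→20  {1,3,4,5,6}→5  {1,4,5,6,7}→5  {2,3,4,5,6}→10  {2,3,5,6,7}→30  {3,4,5,6,7}→20
  6 left: {0,2,3,4,5,6}→20  {0,2,3,5,6,7}→60  {1,2,3,4,5,6}→15  {1,3,4,5,6,7}→30  {2,3,4,5,6,7}→60
  placing 0:f first → 105 extensions
  placing 1:a first → 140 extensions
  placing 7:e first → 35 extensions
total linear extensions = 280

280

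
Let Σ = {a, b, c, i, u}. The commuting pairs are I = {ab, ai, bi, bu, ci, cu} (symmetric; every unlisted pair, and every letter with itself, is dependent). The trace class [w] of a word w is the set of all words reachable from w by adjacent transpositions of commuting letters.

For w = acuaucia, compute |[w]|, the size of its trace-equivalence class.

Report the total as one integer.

10

piece 0:a — minimal
piece 1:c rests on {0:a}
piece 2:u rests on {0:a}
piece 3:a rests on {1:c, 2:u}
piece 4:u rests on {3:a}
piece 5:c rests on {3:a}
piece 6:i rests on {4:u}
piece 7:a rests on {4:u, 5:c}
minimal pieces: {0:a}
ways to finish when only these pieces remain (= sum over removing one remaining piece with nothing left below it):
  1 left: {6}→1  {7}→1
  2 left: {5,7}→1  {6,7}→2
  3 left: {4,6,7}→2  {5,6,7}→3
  4 left: {4,5,6,7}→5
  5 left: {3,4,5,6,7}→5
  6 left: {1,3,4,5,6,7}→5  {2,3,4,5,6,7}→5
  placing 0:a first → 10 extensions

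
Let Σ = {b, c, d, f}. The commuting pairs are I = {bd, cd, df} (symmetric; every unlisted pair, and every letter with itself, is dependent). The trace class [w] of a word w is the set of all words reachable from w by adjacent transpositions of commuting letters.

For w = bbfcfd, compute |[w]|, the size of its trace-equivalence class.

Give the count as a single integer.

6

drop 0:b onto floor
drop 1:b onto {0:b}
drop 2:f onto {1:b}
drop 3:c onto {2:f}
drop 4:f onto {3:c}
drop 5:d onto floor
ground layer = {0:b, 5:d}
drop-orders for the pieces not yet dropped (sum over which currently-grounded one goes next):
  1 to go: {4} 1  {5} 1
  2 to go: {3,4} 1  {4,5} 2
  3 to go: {2,3,4} 1  {3,4,5} 3
  4 to go: {1,2,3,4} 1  {2,3,4,5} 4
  if 0:b drops first: 5 orders
  if 5:d drops first: 1 orders
heap linearizations: 6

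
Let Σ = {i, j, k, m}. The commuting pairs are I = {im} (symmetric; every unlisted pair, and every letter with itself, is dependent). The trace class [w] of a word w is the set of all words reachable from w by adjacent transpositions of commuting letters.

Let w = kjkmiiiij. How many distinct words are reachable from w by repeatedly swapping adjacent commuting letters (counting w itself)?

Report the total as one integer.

0(k) covers ∅
1(j) covers 0:k
2(k) covers 1:j
3(m) covers 2:k
4(i) covers 2:k
5(i) covers 4:i
6(i) covers 5:i
7(i) covers 6:i
8(j) covers 3:m, 7:i
floor of heap: 0:k
completions by unplaced set U, small U first (add the entries for U minus each lowest piece of U):
  |U|=1: {8}:1
  |U|=2: {3,8}:1  {7,8}:1
  |U|=3: {3,7,8}:2  {6,7,8}:1
  |U|=4: {3,6,7,8}:3  {5,6,7,8}:1
  |U|=5: {3,5,6,7,8}:4  {4,5,6,7,8}:1
  |U|=6: {3,4,5,6,7,8}:5
  |U|=7: {2,3,4,5,6,7,8}:5
  start at 0(k): 5

5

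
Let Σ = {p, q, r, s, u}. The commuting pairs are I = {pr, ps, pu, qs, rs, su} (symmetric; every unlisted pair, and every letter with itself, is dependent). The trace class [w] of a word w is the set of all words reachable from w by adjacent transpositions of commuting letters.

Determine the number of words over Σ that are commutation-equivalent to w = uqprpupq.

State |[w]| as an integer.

#0=u has no predecessor
#1=q depends on [0:u]
#2=p depends on [1:q]
#3=r depends on [1:q]
#4=p depends on [2:p]
#5=u depends on [3:r]
#6=p depends on [4:p]
#7=q depends on [5:u, 6:p]
sources: [0:u]
N(rest) = Σ N(rest − s) over sources s of rest; N(one piece) = 1:
  size 1 → [7]=1
  size 2 → [5,7]=1  [6,7]=1
  size 3 → [3,5,7]=1  [4,6,7]=1  [5,6,7]=2
  size 4 → [2,4,6,7]=1  [3,5,6,7]=3  [4,5,6,7]=3
  size 5 → [2,4,5,6,7]=4  [3,4,5,6,7]=6
  size 6 → [2,3,4,5,6,7]=10
  first=0(u) contributes 10

10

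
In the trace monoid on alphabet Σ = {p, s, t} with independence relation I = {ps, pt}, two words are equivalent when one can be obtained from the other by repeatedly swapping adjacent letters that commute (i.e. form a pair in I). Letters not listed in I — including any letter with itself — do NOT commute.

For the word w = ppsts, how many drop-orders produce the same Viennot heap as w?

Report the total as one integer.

10

drop 0:p onto floor
drop 1:p onto {0:p}
drop 2:s onto floor
drop 3:t onto {2:s}
drop 4:s onto {3:t}
ground layer = {0:p, 2:s}
drop-orders for the pieces not yet dropped (sum over which currently-grounded one goes next):
  1 to go: {1} 1  {4} 1
  2 to go: {0,1} 1  {1,4} 2  {3,4} 1
  3 to go: {0,1,4} 3  {1,3,4} 3  {2,3,4} 1
  if 0:p drops first: 4 orders
  if 2:s drops first: 6 orders
heap linearizations: 10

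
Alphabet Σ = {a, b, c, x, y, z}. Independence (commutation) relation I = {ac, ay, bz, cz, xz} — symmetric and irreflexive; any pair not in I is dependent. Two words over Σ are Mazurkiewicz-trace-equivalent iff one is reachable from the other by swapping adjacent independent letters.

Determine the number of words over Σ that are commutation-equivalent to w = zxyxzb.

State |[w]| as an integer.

6

0(z) covers ∅
1(x) covers ∅
2(y) covers 0:z, 1:x
3(x) covers 2:y
4(z) covers 2:y
5(b) covers 3:x
floor of heap: 0:z, 1:x
completions by unplaced set U, small U first (add the entries for U minus each lowest piece of U):
  |U|=1: {4}:1  {5}:1
  |U|=2: {3,5}:1  {4,5}:2
  |U|=3: {3,4,5}:3
  |U|=4: {2,3,4,5}:3
  start at 0(z): 3
  start at 1(x): 3
sum over floor = 6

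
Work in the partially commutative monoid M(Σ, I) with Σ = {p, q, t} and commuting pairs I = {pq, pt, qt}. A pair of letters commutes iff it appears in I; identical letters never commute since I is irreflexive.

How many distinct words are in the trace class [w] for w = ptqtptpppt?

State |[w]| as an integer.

drop 0:p onto floor
drop 1:t onto floor
drop 2:q onto floor
drop 3:t onto {1:t}
drop 4:p onto {0:p}
drop 5:t onto {3:t}
drop 6:p onto {4:p}
drop 7:p onto {6:p}
drop 8:p onto {7:p}
drop 9:t onto {5:t}
ground layer = {0:p, 1:t, 2:q}
drop-orders for the pieces not yet dropped (sum over which currently-grounded one goes next):
  1 to go: {2} 1  {8} 1  {9} 1
  2 to go: {2,8} 2  {2,9} 2  {5,9} 1  {7,8} 1  {8,9} 2
  3 to go: {2,5,9} 3  {2,7,8} 3  {2,8,9} 6  {3,5,9} 1  {5,8,9} 3  {6,7,8} 1  {7,8,9} 3
  4 to go: {1,3,5,9} 1  {2,3,5,9} 4  {2,5,8,9} 12  {2,6,7,8} 4  {2,7,8,9} 12  {3,5,8,9} 4  {4,6,7,8} 1  {5,7,8,9} 6  {6,7,8,9} 4
  5 to go: {0,4,6,7,8} 1  {1,2,3,5,9} 5  {1,3,5,8,9} 5  {2,3,5,8,9} 20  {2,4,6,7,8} 5  {2,5,7,8,9} 30  {2,6,7,8,9} 20  {3,5,7,8,9} 10  {4,6,7,8,9} 5  {5,6,7,8,9} 10
  6 to go: {0,2,4,6,7,8} 6  {0,4,6,7,8,9} 6  {1,2,3,5,8,9} 30  {1,3,5,7,8,9} 15  {2,3,5,7,8,9} 60  {2,4,6,7,8,9} 30  {2,5,6,7,8,9} 60  {3,5,6,7,8,9} 20  {4,5,6,7,8,9} 15
  7 to go: {0,2,4,6,7,8,9} 42  {0,4,5,6,7,8,9} 21  {1,2,3,5,7,8,9} 105  {1,3,5,6,7,8,9} 35  {2,3,5,6,7,8,9} 140  {2,4,5,6,7,8,9} 105  {3,4,5,6,7,8,9} 35
  8 to go: {0,2,4,5,6,7,8,9} 168  {0,3,4,5,6,7,8,9} 56  {1,2,3,5,6,7,8,9} 280  {1,3,4,5,6,7,8,9} 70  {2,3,4,5,6,7,8,9} 280
  if 0:p drops first: 630 orders
  if 1:t drops first: 504 orders
  if 2:q drops first: 126 orders
heap linearizations: 1260

1260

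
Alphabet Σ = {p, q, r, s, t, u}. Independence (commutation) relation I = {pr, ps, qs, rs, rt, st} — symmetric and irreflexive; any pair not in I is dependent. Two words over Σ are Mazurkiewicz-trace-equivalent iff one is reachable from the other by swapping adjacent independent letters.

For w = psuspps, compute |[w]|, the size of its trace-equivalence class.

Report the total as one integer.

drop 0:p onto floor
drop 1:s onto floor
drop 2:u onto {0:p, 1:s}
drop 3:s onto {2:u}
drop 4:p onto {2:u}
drop 5:p onto {4:p}
drop 6:s onto {3:s}
ground layer = {0:p, 1:s}
drop-orders for the pieces not yet dropped (sum over which currently-grounded one goes next):
  1 to go: {5} 1  {6} 1
  2 to go: {3,6} 1  {4,5} 1  {5,6} 2
  3 to go: {3,5,6} 3  {4,5,6} 3
  4 to go: {3,4,5,6} 6
  5 to go: {2,3,4,5,6} 6
  if 0:p drops first: 6 orders
  if 1:s drops first: 6 orders
heap linearizations: 12

12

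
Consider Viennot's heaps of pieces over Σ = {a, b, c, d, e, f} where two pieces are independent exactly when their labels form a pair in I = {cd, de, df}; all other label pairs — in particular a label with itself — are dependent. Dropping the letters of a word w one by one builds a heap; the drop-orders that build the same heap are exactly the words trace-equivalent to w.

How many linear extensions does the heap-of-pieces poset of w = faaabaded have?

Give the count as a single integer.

#0=f has no predecessor
#1=a depends on [0:f]
#2=a depends on [1:a]
#3=a depends on [2:a]
#4=b depends on [3:a]
#5=a depends on [4:b]
#6=d depends on [5:a]
#7=e depends on [5:a]
#8=d depends on [6:d]
sources: [0:f]
N(rest) = Σ N(rest − s) over sources s of rest; N(one piece) = 1:
  size 1 → [7]=1  [8]=1
  size 2 → [6,8]=1  [7,8]=2
  size 3 → [6,7,8]=3
  size 4 → [5,6,7,8]=3
  size 5 → [4,5,6,7,8]=3
  size 6 → [3,4,5,6,7,8]=3
  size 7 → [2,3,4,5,6,7,8]=3
  first=0(f) contributes 3

3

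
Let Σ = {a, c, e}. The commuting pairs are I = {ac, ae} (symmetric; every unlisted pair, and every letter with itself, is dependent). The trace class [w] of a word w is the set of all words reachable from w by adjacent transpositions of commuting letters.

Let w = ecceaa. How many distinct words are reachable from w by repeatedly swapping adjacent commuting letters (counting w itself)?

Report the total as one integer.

drop 0:e onto floor
drop 1:c onto {0:e}
drop 2:c onto {1:c}
drop 3:e onto {2:c}
drop 4:a onto floor
drop 5:a onto {4:a}
ground layer = {0:e, 4:a}
drop-orders for the pieces not yet dropped (sum over which currently-grounded one goes next):
  1 to go: {3} 1  {5} 1
  2 to go: {2,3} 1  {3,5} 2  {4,5} 1
  3 to go: {1,2,3} 1  {2,3,5} 3  {3,4,5} 3
  4 to go: {0,1,2,3} 1  {1,2,3,5} 4  {2,3,4,5} 6
  if 0:e drops first: 10 orders
  if 4:a drops first: 5 orders
heap linearizations: 15

15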